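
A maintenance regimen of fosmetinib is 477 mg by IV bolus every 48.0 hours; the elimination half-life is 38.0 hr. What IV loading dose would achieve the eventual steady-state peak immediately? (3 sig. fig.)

k = ln 2 / 38.0 = 0.01824 hr⁻¹
Accumulation ratio R = 1 / (1 − e^(−kτ)) = 1 / (1 − e^(−0.01824×48.0)) = 1 / (1 − 0.4166) = 1.714
Loading dose = maintenance dose × R = 477 × 1.714 ≈ 818 mg

818 mg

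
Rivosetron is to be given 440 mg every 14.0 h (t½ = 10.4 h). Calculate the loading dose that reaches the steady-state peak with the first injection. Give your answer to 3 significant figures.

k = ln 2 / 10.4 = 0.06665 h⁻¹
Accumulation ratio R = 1 / (1 − e^(−kτ)) = 1 / (1 − e^(−0.06665×14.0)) = 1 / (1 − 0.3933) = 1.648
Loading dose = maintenance dose × R = 440 × 1.648 ≈ 725 mg

725 mg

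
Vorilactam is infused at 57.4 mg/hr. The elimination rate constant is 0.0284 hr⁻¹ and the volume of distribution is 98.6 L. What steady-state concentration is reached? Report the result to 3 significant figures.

20.5 µg/mL

CL = k · V = 0.0284 × 98.6 = 2.800 L/hr
Css = rate / CL = 57.4 / 2.800 ≈ 20.5 µg/mL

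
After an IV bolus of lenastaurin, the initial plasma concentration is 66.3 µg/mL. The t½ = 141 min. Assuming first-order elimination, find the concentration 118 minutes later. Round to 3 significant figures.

37.1 µg/mL

k = ln 2 / 141 = 0.004916 min⁻¹
C(t) = C₀ e^(−kt) = 66.3 × e^(−0.004916 × 118) = 66.3 × e^(−0.5801) = 66.3 × 0.5599 ≈ 37.1 µg/mL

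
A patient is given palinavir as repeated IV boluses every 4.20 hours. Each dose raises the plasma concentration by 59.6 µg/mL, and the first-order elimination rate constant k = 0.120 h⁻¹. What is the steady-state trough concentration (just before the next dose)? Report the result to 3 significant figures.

Fraction remaining after one interval: e^(−kτ) = e^(−0.1200 × 4.20) = 0.6041
R = 1 / (1 − 0.6041) = 2.526
Css,max = 59.6 × 2.526 = 150.5 µg/mL
Css,min = Css,max × e^(−kτ) = 150.5 × 0.6041 ≈ 90.9 µg/mL

90.9 µg/mL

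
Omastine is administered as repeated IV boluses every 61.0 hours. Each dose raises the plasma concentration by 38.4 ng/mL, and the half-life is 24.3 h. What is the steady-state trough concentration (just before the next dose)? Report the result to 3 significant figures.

8.17 ng/mL

k = ln 2 / 24.3 = 0.02852 h⁻¹
Fraction remaining after one interval: e^(−kτ) = e^(−0.02852 × 61.0) = 0.1755
R = 1 / (1 − 0.1755) = 1.213
Css,max = 38.4 × 1.213 = 46.57 ng/mL
Css,min = Css,max × e^(−kτ) = 46.57 × 0.1755 ≈ 8.17 ng/mL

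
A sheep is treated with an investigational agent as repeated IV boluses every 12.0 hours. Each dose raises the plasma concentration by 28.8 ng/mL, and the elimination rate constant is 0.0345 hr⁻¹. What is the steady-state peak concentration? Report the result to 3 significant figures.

85.0 ng/mL

Fraction remaining after one interval: e^(−kτ) = e^(−0.03450 × 12.0) = 0.6610
R = 1 / (1 − 0.6610) = 2.950
Css,max = 28.8 × 2.950 ≈ 85.0 ng/mL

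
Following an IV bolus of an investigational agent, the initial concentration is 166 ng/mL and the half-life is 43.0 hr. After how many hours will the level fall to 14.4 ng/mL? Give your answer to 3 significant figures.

152 hours

k = ln 2 / 43.0 = 0.01612 hr⁻¹
C(t) = C₀ e^(−kt)  ⇒  t = ln(C₀/C) / k
t = ln(166/14.4) / 0.01612 = 2.445 / 0.01612 ≈ 152 hours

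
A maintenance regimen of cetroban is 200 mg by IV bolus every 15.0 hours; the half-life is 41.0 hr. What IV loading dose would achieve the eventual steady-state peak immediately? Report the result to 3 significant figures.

k = ln 2 / 41.0 = 0.01691 hr⁻¹
Accumulation ratio R = 1 / (1 − e^(−kτ)) = 1 / (1 − e^(−0.01691×15.0)) = 1 / (1 − 0.7760) = 4.464
Loading dose = maintenance dose × R = 200 × 4.464 ≈ 893 mg

893 mg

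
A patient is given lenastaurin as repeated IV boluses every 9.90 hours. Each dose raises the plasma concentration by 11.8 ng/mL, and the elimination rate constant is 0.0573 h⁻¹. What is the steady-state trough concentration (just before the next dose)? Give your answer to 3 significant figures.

Fraction remaining after one interval: e^(−kτ) = e^(−0.05730 × 9.90) = 0.5671
R = 1 / (1 − 0.5671) = 2.310
Css,max = 11.8 × 2.310 = 27.26 ng/mL
Css,min = Css,max × e^(−kτ) = 27.26 × 0.5671 ≈ 15.5 ng/mL

15.5 ng/mL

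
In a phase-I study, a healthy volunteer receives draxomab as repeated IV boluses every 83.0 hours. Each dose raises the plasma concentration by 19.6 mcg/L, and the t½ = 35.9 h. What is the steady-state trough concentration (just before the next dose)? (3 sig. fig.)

4.94 mcg/L

k = ln 2 / 35.9 = 0.01931 h⁻¹
Fraction remaining after one interval: e^(−kτ) = e^(−0.01931 × 83.0) = 0.2014
R = 1 / (1 − 0.2014) = 1.252
Css,max = 19.6 × 1.252 = 24.54 mcg/L
Css,min = Css,max × e^(−kτ) = 24.54 × 0.2014 ≈ 4.94 mcg/L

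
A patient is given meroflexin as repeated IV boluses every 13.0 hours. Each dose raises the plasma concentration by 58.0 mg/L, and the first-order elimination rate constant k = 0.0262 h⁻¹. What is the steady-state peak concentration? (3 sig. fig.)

Fraction remaining after one interval: e^(−kτ) = e^(−0.02620 × 13.0) = 0.7113
R = 1 / (1 − 0.7113) = 3.464
Css,max = 58.0 × 3.464 ≈ 201 mg/L

201 mg/L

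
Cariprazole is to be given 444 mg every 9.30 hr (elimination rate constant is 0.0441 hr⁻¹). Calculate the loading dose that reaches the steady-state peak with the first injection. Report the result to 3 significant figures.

1320 mg

Accumulation ratio R = 1 / (1 − e^(−kτ)) = 1 / (1 − e^(−0.04410×9.30)) = 1 / (1 − 0.6636) = 2.972
Loading dose = maintenance dose × R = 444 × 2.972 ≈ 1320 mg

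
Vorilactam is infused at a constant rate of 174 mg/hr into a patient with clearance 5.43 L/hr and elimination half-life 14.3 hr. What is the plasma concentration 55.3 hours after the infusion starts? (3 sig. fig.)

29.8 µg/mL

Css = rate / CL = 174 / 5.43 = 32.04 µg/mL
k = ln 2 / 14.3 = 0.04847 hr⁻¹
C(t) = Css (1 − e^(−kt)) = 32.04 × (1 − e^(−2.680)) = 32.04 × 0.9315 ≈ 29.8 µg/mL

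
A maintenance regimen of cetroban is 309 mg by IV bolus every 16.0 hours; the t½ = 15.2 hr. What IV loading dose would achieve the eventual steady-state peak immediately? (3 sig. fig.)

597 mg

k = ln 2 / 15.2 = 0.04560 hr⁻¹
Accumulation ratio R = 1 / (1 − e^(−kτ)) = 1 / (1 − e^(−0.04560×16.0)) = 1 / (1 − 0.4821) = 1.931
Loading dose = maintenance dose × R = 309 × 1.931 ≈ 597 mg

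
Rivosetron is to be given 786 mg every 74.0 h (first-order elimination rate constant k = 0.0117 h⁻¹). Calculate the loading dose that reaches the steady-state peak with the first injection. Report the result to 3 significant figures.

1360 mg

Accumulation ratio R = 1 / (1 − e^(−kτ)) = 1 / (1 − e^(−0.01170×74.0)) = 1 / (1 − 0.4207) = 1.726
Loading dose = maintenance dose × R = 786 × 1.726 ≈ 1360 mg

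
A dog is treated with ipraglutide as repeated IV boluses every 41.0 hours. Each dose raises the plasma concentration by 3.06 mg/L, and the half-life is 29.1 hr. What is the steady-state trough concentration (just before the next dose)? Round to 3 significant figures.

1.85 mg/L

k = ln 2 / 29.1 = 0.02382 hr⁻¹
Fraction remaining after one interval: e^(−kτ) = e^(−0.02382 × 41.0) = 0.3766
R = 1 / (1 − 0.3766) = 1.604
Css,max = 3.06 × 1.604 = 4.908 mg/L
Css,min = Css,max × e^(−kτ) = 4.908 × 0.3766 ≈ 1.85 mg/L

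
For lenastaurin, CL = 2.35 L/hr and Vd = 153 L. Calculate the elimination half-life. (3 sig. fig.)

45.1 hours

k = CL / V = 2.35 / 153 = 0.01536 hr⁻¹
t½ = ln 2 / k = ln 2 / 0.01536 ≈ 45.1 hours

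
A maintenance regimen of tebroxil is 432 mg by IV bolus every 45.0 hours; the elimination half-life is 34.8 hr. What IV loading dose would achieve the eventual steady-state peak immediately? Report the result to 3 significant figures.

730 mg

k = ln 2 / 34.8 = 0.01992 hr⁻¹
Accumulation ratio R = 1 / (1 − e^(−kτ)) = 1 / (1 − e^(−0.01992×45.0)) = 1 / (1 − 0.4081) = 1.689
Loading dose = maintenance dose × R = 432 × 1.689 ≈ 730 mg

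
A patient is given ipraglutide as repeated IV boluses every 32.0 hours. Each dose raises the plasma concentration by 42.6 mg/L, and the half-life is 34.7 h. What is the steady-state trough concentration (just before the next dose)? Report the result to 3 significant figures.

k = ln 2 / 34.7 = 0.01998 h⁻¹
Fraction remaining after one interval: e^(−kτ) = e^(−0.01998 × 32.0) = 0.5277
R = 1 / (1 − 0.5277) = 2.117
Css,max = 42.6 × 2.117 = 90.20 mg/L
Css,min = Css,max × e^(−kτ) = 90.20 × 0.5277 ≈ 47.6 mg/L

47.6 mg/L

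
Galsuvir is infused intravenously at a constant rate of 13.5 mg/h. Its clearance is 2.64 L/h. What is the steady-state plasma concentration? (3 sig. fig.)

Css = infusion rate / CL = 13.5 / 2.64 ≈ 5.11 mg/L

5.11 mg/L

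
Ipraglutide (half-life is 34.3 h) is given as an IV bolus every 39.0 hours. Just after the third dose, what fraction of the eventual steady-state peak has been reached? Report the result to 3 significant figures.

0.906

k = ln 2 / 34.3 = 0.02021 h⁻¹
f_n = 1 − e^(−nkτ) = 1 − e^(−3 × 0.02021 × 39.0) = 1 − e^(−2.364) = 1 − 0.09401 ≈ 0.906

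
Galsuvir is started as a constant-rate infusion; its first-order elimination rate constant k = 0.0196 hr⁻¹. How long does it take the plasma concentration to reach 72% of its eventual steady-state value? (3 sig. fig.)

64.9 hours

f = 1 − e^(−kt)  ⇒  t = −ln(1 − f) / k
t = −ln(1 − 0.72) / 0.01960 = 1.273 / 0.01960 ≈ 64.9 hours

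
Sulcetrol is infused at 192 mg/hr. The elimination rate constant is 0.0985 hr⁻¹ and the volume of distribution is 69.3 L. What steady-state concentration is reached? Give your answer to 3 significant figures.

28.1 mg/L

CL = k · V = 0.0985 × 69.3 = 6.826 L/hr
Css = rate / CL = 192 / 6.826 ≈ 28.1 mg/L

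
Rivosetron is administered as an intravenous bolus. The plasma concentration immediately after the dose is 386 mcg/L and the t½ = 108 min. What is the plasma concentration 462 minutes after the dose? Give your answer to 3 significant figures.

k = ln 2 / 108 = 0.006418 min⁻¹
C(t) = C₀ e^(−kt) = 386 × e^(−0.006418 × 462) = 386 × e^(−2.965) = 386 × 0.05155 ≈ 19.9 mcg/L

19.9 mcg/L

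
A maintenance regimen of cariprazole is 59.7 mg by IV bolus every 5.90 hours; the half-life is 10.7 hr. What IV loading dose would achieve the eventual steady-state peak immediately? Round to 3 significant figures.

188 mg

k = ln 2 / 10.7 = 0.06478 hr⁻¹
Accumulation ratio R = 1 / (1 − e^(−kτ)) = 1 / (1 − e^(−0.06478×5.90)) = 1 / (1 − 0.6824) = 3.148
Loading dose = maintenance dose × R = 59.7 × 3.148 ≈ 188 mg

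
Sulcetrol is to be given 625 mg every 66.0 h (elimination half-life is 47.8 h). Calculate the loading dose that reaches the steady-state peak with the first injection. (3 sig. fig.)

1010 mg

k = ln 2 / 47.8 = 0.01450 h⁻¹
Accumulation ratio R = 1 / (1 − e^(−kτ)) = 1 / (1 − e^(−0.01450×66.0)) = 1 / (1 − 0.3840) = 1.623
Loading dose = maintenance dose × R = 625 × 1.623 ≈ 1010 mg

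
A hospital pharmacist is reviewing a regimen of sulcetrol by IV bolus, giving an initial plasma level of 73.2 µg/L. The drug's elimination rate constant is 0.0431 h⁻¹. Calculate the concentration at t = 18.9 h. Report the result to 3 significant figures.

32.4 µg/L

C(t) = C₀ e^(−kt) = 73.2 × e^(−0.04310 × 18.9) = 73.2 × e^(−0.8146) = 73.2 × 0.4428 ≈ 32.4 µg/L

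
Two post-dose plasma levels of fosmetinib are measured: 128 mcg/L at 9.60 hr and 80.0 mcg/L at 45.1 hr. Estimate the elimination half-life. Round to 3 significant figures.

k = ln(C₁/C₂) / (t₂ − t₁) = ln(128/80.0) / (45.1 − 9.60)
  = 0.4700 / 35.50 = 0.01324 hr⁻¹
t½ = ln 2 / k = ln 2 / 0.01324 ≈ 52.4 hours

52.4 hours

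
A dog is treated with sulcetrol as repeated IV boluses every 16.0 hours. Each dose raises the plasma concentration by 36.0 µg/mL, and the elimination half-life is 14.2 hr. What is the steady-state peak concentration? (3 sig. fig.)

k = ln 2 / 14.2 = 0.04881 hr⁻¹
Fraction remaining after one interval: e^(−kτ) = e^(−0.04881 × 16.0) = 0.4579
R = 1 / (1 − 0.4579) = 1.845
Css,max = 36.0 × 1.845 ≈ 66.4 µg/mL

66.4 µg/mL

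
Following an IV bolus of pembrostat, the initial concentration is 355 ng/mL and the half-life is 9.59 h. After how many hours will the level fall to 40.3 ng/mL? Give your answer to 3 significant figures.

k = ln 2 / 9.59 = 0.07228 h⁻¹
C(t) = C₀ e^(−kt)  ⇒  t = ln(C₀/C) / k
t = ln(355/40.3) / 0.07228 = 2.176 / 0.07228 ≈ 30.1 hours

30.1 hours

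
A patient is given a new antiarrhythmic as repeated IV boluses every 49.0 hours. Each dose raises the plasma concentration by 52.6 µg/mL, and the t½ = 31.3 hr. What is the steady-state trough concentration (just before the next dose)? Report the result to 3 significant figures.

k = ln 2 / 31.3 = 0.02215 hr⁻¹
Fraction remaining after one interval: e^(−kτ) = e^(−0.02215 × 49.0) = 0.3379
R = 1 / (1 − 0.3379) = 1.510
Css,max = 52.6 × 1.510 = 79.44 µg/mL
Css,min = Css,max × e^(−kτ) = 79.44 × 0.3379 ≈ 26.8 µg/mL

26.8 µg/mL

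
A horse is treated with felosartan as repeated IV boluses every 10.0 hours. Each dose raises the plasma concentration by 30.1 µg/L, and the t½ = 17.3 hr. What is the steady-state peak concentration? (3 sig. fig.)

91.2 µg/L

k = ln 2 / 17.3 = 0.04007 hr⁻¹
Fraction remaining after one interval: e^(−kτ) = e^(−0.04007 × 10.0) = 0.6699
R = 1 / (1 − 0.6699) = 3.029
Css,max = 30.1 × 3.029 ≈ 91.2 µg/L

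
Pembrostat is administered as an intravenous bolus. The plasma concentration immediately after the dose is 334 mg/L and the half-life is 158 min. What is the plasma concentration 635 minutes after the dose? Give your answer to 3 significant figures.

20.6 mg/L

k = ln 2 / 158 = 0.004387 min⁻¹
C(t) = C₀ e^(−kt) = 334 × e^(−0.004387 × 635) = 334 × e^(−2.786) = 334 × 0.06168 ≈ 20.6 mg/L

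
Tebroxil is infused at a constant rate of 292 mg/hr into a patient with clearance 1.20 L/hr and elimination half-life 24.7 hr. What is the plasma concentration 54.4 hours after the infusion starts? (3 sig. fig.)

Css = rate / CL = 292 / 1.20 = 243.3 mg/L
k = ln 2 / 24.7 = 0.02806 hr⁻¹
C(t) = Css (1 − e^(−kt)) = 243.3 × (1 − e^(−1.527)) = 243.3 × 0.7827 ≈ 190 mg/L

190 mg/L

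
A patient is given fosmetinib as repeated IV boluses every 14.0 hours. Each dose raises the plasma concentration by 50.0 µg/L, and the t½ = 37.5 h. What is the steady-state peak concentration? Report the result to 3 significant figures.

219 µg/L

k = ln 2 / 37.5 = 0.01848 h⁻¹
Fraction remaining after one interval: e^(−kτ) = e^(−0.01848 × 14.0) = 0.7720
R = 1 / (1 − 0.7720) = 4.386
Css,max = 50.0 × 4.386 ≈ 219 µg/L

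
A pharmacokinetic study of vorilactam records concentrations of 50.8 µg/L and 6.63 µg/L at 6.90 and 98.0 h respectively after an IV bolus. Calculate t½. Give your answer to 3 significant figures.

k = ln(C₁/C₂) / (t₂ − t₁) = ln(50.8/6.63) / (98.0 − 6.90)
  = 2.036 / 91.10 = 0.02235 h⁻¹
t½ = ln 2 / k = ln 2 / 0.02235 ≈ 31.0 hours

31.0 hours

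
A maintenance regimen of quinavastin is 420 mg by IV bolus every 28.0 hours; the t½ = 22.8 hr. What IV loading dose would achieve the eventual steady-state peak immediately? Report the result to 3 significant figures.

733 mg

k = ln 2 / 22.8 = 0.03040 hr⁻¹
Accumulation ratio R = 1 / (1 − e^(−kτ)) = 1 / (1 − e^(−0.03040×28.0)) = 1 / (1 − 0.4269) = 1.745
Loading dose = maintenance dose × R = 420 × 1.745 ≈ 733 mg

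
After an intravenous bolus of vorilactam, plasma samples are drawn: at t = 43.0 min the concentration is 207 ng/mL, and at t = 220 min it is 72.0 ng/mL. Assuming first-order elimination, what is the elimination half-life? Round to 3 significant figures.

116 minutes

k = ln(C₁/C₂) / (t₂ − t₁) = ln(207/72.0) / (220 − 43.0)
  = 1.056 / 177.0 = 0.005966 min⁻¹
t½ = ln 2 / k = ln 2 / 0.005966 ≈ 116 minutes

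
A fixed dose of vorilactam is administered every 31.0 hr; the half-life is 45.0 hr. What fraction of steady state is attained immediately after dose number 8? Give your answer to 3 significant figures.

k = ln 2 / 45.0 = 0.01540 hr⁻¹
f_n = 1 − e^(−nkτ) = 1 − e^(−8 × 0.01540 × 31.0) = 1 − e^(−3.820) = 1 − 0.02193 ≈ 0.978

0.978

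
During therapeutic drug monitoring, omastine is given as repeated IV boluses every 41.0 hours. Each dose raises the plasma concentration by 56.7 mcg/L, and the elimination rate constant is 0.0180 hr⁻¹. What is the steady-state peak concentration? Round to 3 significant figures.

109 mcg/L

Fraction remaining after one interval: e^(−kτ) = e^(−0.01800 × 41.0) = 0.4781
R = 1 / (1 − 0.4781) = 1.916
Css,max = 56.7 × 1.916 ≈ 109 mcg/L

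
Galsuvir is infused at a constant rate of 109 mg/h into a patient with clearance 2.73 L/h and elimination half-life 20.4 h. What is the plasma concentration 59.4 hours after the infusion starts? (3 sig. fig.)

34.6 µg/mL

Css = rate / CL = 109 / 2.73 = 39.93 µg/mL
k = ln 2 / 20.4 = 0.03398 h⁻¹
C(t) = Css (1 − e^(−kt)) = 39.93 × (1 − e^(−2.018)) = 39.93 × 0.8671 ≈ 34.6 µg/mL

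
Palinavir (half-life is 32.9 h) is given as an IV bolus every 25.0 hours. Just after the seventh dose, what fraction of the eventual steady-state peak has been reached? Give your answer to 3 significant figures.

k = ln 2 / 32.9 = 0.02107 h⁻¹
f_n = 1 − e^(−nkτ) = 1 − e^(−7 × 0.02107 × 25.0) = 1 − e^(−3.687) = 1 − 0.02505 ≈ 0.975

0.975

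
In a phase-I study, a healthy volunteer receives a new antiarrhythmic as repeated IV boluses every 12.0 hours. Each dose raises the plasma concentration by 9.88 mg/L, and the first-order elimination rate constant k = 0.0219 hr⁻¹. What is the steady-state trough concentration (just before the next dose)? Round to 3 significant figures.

Fraction remaining after one interval: e^(−kτ) = e^(−0.02190 × 12.0) = 0.7689
R = 1 / (1 − 0.7689) = 4.327
Css,max = 9.88 × 4.327 = 42.75 mg/L
Css,min = Css,max × e^(−kτ) = 42.75 × 0.7689 ≈ 32.9 mg/L

32.9 mg/L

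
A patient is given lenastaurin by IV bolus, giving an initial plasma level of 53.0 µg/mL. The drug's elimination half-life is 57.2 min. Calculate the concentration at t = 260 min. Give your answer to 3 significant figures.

2.27 µg/mL

k = ln 2 / 57.2 = 0.01212 min⁻¹
C(t) = C₀ e^(−kt) = 53.0 × e^(−0.01212 × 260) = 53.0 × e^(−3.151) = 53.0 × 0.04282 ≈ 2.27 µg/mL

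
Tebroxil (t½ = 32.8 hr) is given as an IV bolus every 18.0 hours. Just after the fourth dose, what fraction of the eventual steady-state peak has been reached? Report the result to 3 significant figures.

k = ln 2 / 32.8 = 0.02113 hr⁻¹
f_n = 1 − e^(−nkτ) = 1 − e^(−4 × 0.02113 × 18.0) = 1 − e^(−1.522) = 1 − 0.2184 ≈ 0.782

0.782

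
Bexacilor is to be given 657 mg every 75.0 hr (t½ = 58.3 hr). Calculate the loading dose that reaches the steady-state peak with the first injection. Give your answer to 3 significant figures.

1110 mg

k = ln 2 / 58.3 = 0.01189 hr⁻¹
Accumulation ratio R = 1 / (1 − e^(−kτ)) = 1 / (1 − e^(−0.01189×75.0)) = 1 / (1 − 0.4100) = 1.695
Loading dose = maintenance dose × R = 657 × 1.695 ≈ 1110 mg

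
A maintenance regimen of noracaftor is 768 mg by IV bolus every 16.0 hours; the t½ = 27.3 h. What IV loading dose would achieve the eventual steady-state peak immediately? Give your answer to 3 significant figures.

2300 mg

k = ln 2 / 27.3 = 0.02539 h⁻¹
Accumulation ratio R = 1 / (1 − e^(−kτ)) = 1 / (1 − e^(−0.02539×16.0)) = 1 / (1 − 0.6662) = 2.995
Loading dose = maintenance dose × R = 768 × 2.995 ≈ 2300 mg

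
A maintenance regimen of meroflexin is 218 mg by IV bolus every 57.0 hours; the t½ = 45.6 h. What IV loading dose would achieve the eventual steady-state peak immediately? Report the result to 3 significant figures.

376 mg

k = ln 2 / 45.6 = 0.01520 h⁻¹
Accumulation ratio R = 1 / (1 − e^(−kτ)) = 1 / (1 − e^(−0.01520×57.0)) = 1 / (1 − 0.4204) = 1.725
Loading dose = maintenance dose × R = 218 × 1.725 ≈ 376 mg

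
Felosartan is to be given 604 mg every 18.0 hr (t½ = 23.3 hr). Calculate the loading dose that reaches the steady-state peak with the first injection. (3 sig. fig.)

1460 mg

k = ln 2 / 23.3 = 0.02975 hr⁻¹
Accumulation ratio R = 1 / (1 − e^(−kτ)) = 1 / (1 − e^(−0.02975×18.0)) = 1 / (1 − 0.5854) = 2.412
Loading dose = maintenance dose × R = 604 × 2.412 ≈ 1460 mg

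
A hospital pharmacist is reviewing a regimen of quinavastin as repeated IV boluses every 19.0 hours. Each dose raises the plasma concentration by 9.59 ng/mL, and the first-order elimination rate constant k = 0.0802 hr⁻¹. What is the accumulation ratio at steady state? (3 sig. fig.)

1.28

Fraction remaining after one interval: e^(−kτ) = e^(−0.08020 × 19.0) = 0.2179
R = 1 / (1 − 0.2179) = 1 / 0.7821 ≈ 1.28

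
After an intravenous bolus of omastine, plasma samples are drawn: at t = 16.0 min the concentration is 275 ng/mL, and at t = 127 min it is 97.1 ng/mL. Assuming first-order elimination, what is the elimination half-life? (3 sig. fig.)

73.9 minutes

k = ln(C₁/C₂) / (t₂ − t₁) = ln(275/97.1) / (127 − 16.0)
  = 1.041 / 111.0 = 0.009379 min⁻¹
t½ = ln 2 / k = ln 2 / 0.009379 ≈ 73.9 minutes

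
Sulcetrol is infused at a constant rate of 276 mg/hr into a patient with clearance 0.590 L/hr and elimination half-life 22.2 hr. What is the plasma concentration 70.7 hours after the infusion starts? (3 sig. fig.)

416 mg/L

Css = rate / CL = 276 / 0.590 = 467.8 mg/L
k = ln 2 / 22.2 = 0.03122 hr⁻¹
C(t) = Css (1 − e^(−kt)) = 467.8 × (1 − e^(−2.207)) = 467.8 × 0.8900 ≈ 416 mg/L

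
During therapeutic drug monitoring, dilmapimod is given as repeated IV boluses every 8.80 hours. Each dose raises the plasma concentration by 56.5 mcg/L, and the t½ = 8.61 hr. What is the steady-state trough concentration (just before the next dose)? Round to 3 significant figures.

k = ln 2 / 8.61 = 0.08050 hr⁻¹
Fraction remaining after one interval: e^(−kτ) = e^(−0.08050 × 8.80) = 0.4924
R = 1 / (1 − 0.4924) = 1.970
Css,max = 56.5 × 1.970 = 111.3 mcg/L
Css,min = Css,max × e^(−kτ) = 111.3 × 0.4924 ≈ 54.8 mcg/L

54.8 mcg/L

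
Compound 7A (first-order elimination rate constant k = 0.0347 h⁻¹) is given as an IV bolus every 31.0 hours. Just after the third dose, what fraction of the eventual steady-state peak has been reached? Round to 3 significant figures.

f_n = 1 − e^(−nkτ) = 1 − e^(−3 × 0.03470 × 31.0) = 1 − e^(−3.227) = 1 − 0.03967 ≈ 0.960

0.960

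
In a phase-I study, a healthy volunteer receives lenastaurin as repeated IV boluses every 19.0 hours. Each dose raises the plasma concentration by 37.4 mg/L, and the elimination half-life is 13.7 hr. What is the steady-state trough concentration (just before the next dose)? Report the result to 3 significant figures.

23.2 mg/L

k = ln 2 / 13.7 = 0.05059 hr⁻¹
Fraction remaining after one interval: e^(−kτ) = e^(−0.05059 × 19.0) = 0.3824
R = 1 / (1 − 0.3824) = 1.619
Css,max = 37.4 × 1.619 = 60.56 mg/L
Css,min = Css,max × e^(−kτ) = 60.56 × 0.3824 ≈ 23.2 mg/L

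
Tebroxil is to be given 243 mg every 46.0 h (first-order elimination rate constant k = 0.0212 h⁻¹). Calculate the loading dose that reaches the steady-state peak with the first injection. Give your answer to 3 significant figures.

390 mg

Accumulation ratio R = 1 / (1 − e^(−kτ)) = 1 / (1 − e^(−0.02120×46.0)) = 1 / (1 − 0.3771) = 1.605
Loading dose = maintenance dose × R = 243 × 1.605 ≈ 390 mg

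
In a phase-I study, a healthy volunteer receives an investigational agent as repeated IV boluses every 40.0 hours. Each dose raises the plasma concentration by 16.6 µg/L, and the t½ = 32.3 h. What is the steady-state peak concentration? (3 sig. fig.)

28.8 µg/L

k = ln 2 / 32.3 = 0.02146 h⁻¹
Fraction remaining after one interval: e^(−kτ) = e^(−0.02146 × 40.0) = 0.4238
R = 1 / (1 − 0.4238) = 1.736
Css,max = 16.6 × 1.736 ≈ 28.8 µg/L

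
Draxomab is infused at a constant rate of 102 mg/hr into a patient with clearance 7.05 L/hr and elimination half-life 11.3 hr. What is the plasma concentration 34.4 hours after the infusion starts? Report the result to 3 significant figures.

12.7 µg/mL

Css = rate / CL = 102 / 7.05 = 14.47 µg/mL
k = ln 2 / 11.3 = 0.06134 hr⁻¹
C(t) = Css (1 − e^(−kt)) = 14.47 × (1 − e^(−2.110)) = 14.47 × 0.8788 ≈ 12.7 µg/mL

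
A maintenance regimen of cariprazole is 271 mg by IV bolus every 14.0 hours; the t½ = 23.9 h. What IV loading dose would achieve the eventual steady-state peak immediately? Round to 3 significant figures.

k = ln 2 / 23.9 = 0.02900 h⁻¹
Accumulation ratio R = 1 / (1 − e^(−kτ)) = 1 / (1 − e^(−0.02900×14.0)) = 1 / (1 − 0.6663) = 2.997
Loading dose = maintenance dose × R = 271 × 2.997 ≈ 812 mg

812 mg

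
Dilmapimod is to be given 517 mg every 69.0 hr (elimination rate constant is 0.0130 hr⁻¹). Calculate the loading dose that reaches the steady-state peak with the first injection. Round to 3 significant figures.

873 mg

Accumulation ratio R = 1 / (1 − e^(−kτ)) = 1 / (1 − e^(−0.01300×69.0)) = 1 / (1 − 0.4078) = 1.689
Loading dose = maintenance dose × R = 517 × 1.689 ≈ 873 mg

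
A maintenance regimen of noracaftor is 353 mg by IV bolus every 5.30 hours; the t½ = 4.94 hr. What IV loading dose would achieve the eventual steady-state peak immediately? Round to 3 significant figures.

k = ln 2 / 4.94 = 0.1403 hr⁻¹
Accumulation ratio R = 1 / (1 − e^(−kτ)) = 1 / (1 − e^(−0.1403×5.30)) = 1 / (1 − 0.4754) = 1.906
Loading dose = maintenance dose × R = 353 × 1.906 ≈ 673 mg

673 mg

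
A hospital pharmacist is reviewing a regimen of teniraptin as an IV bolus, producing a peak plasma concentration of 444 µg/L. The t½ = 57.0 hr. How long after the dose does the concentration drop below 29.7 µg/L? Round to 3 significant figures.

222 hours

k = ln 2 / 57.0 = 0.01216 hr⁻¹
C(t) = C₀ e^(−kt)  ⇒  t = ln(C₀/C) / k
t = ln(444/29.7) / 0.01216 = 2.705 / 0.01216 ≈ 222 hours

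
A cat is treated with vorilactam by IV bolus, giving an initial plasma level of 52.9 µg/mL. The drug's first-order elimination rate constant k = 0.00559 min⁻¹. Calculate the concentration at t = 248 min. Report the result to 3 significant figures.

C(t) = C₀ e^(−kt) = 52.9 × e^(−0.005590 × 248) = 52.9 × e^(−1.386) = 52.9 × 0.2500 ≈ 13.2 µg/mL

13.2 µg/mL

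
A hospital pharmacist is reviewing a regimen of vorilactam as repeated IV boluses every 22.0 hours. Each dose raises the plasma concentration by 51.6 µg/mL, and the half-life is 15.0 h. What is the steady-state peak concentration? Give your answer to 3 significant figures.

80.9 µg/mL

k = ln 2 / 15.0 = 0.04621 h⁻¹
Fraction remaining after one interval: e^(−kτ) = e^(−0.04621 × 22.0) = 0.3618
R = 1 / (1 − 0.3618) = 1.567
Css,max = 51.6 × 1.567 ≈ 80.9 µg/mL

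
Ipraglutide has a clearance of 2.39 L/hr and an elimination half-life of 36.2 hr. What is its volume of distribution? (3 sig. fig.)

125 L

k = ln 2 / t½ = ln 2 / 36.2 = 0.01915 hr⁻¹
V = CL / k = 2.39 / 0.01915 ≈ 125 L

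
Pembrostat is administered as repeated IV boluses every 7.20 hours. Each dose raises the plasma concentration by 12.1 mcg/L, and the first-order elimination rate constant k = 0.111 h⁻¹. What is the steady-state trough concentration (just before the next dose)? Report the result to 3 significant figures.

Fraction remaining after one interval: e^(−kτ) = e^(−0.1110 × 7.20) = 0.4497
R = 1 / (1 − 0.4497) = 1.817
Css,max = 12.1 × 1.817 = 21.99 mcg/L
Css,min = Css,max × e^(−kτ) = 21.99 × 0.4497 ≈ 9.89 mcg/L

9.89 mcg/L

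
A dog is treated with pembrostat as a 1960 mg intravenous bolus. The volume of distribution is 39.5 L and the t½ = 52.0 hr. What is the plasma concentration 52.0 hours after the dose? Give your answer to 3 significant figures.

C₀ = dose / V = 1960 / 39.5 = 49.62 mg/L
k = ln 2 / 52.0 = 0.01333 hr⁻¹
C(t) = C₀ e^(−kt) = 49.62 × e^(−0.01333 × 52.0) = 49.62 × e^(−0.6931) = 49.62 × 0.5000 ≈ 24.8 mg/L

24.8 mg/L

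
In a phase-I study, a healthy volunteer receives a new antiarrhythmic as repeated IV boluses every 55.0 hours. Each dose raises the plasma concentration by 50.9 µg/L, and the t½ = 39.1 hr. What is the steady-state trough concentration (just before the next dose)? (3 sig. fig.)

k = ln 2 / 39.1 = 0.01773 hr⁻¹
Fraction remaining after one interval: e^(−kτ) = e^(−0.01773 × 55.0) = 0.3772
R = 1 / (1 − 0.3772) = 1.606
Css,max = 50.9 × 1.606 = 81.73 µg/L
Css,min = Css,max × e^(−kτ) = 81.73 × 0.3772 ≈ 30.8 µg/L

30.8 µg/L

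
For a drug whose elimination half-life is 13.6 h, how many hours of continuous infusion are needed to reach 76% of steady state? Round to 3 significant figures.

28.0 hours

k = ln 2 / 13.6 = 0.05097 h⁻¹
f = 1 − e^(−kt)  ⇒  t = −ln(1 − f) / k
t = −ln(1 − 0.76) / 0.05097 = 1.427 / 0.05097 ≈ 28.0 hours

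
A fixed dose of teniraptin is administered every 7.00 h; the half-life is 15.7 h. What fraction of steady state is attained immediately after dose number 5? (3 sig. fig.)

0.787

k = ln 2 / 15.7 = 0.04415 h⁻¹
f_n = 1 − e^(−nkτ) = 1 − e^(−5 × 0.04415 × 7.00) = 1 − e^(−1.545) = 1 − 0.2133 ≈ 0.787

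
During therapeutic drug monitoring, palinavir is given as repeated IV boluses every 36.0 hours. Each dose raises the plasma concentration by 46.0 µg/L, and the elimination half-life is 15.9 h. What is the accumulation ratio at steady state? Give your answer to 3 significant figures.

k = ln 2 / 15.9 = 0.04359 h⁻¹
Fraction remaining after one interval: e^(−kτ) = e^(−0.04359 × 36.0) = 0.2082
R = 1 / (1 − 0.2082) = 1 / 0.7918 ≈ 1.26

1.26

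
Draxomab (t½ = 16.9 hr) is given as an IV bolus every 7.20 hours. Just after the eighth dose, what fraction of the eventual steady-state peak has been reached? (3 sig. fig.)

0.906

k = ln 2 / 16.9 = 0.04101 hr⁻¹
f_n = 1 − e^(−nkτ) = 1 − e^(−8 × 0.04101 × 7.20) = 1 − e^(−2.362) = 1 − 0.09419 ≈ 0.906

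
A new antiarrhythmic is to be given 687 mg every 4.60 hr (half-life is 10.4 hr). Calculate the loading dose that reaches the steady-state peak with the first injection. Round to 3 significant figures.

2600 mg

k = ln 2 / 10.4 = 0.06665 hr⁻¹
Accumulation ratio R = 1 / (1 − e^(−kτ)) = 1 / (1 − e^(−0.06665×4.60)) = 1 / (1 − 0.7360) = 3.787
Loading dose = maintenance dose × R = 687 × 3.787 ≈ 2600 mg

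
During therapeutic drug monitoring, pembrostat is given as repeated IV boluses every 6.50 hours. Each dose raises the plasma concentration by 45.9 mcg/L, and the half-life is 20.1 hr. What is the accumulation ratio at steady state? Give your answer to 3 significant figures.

4.98

k = ln 2 / 20.1 = 0.03448 hr⁻¹
Fraction remaining after one interval: e^(−kτ) = e^(−0.03448 × 6.50) = 0.7992
R = 1 / (1 − 0.7992) = 1 / 0.2008 ≈ 4.98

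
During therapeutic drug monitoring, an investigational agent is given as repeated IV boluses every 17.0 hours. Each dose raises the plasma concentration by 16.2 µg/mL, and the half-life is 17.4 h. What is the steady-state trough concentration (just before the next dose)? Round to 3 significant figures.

16.7 µg/mL

k = ln 2 / 17.4 = 0.03984 h⁻¹
Fraction remaining after one interval: e^(−kτ) = e^(−0.03984 × 17.0) = 0.5080
R = 1 / (1 − 0.5080) = 2.033
Css,max = 16.2 × 2.033 = 32.93 µg/mL
Css,min = Css,max × e^(−kτ) = 32.93 × 0.5080 ≈ 16.7 µg/mL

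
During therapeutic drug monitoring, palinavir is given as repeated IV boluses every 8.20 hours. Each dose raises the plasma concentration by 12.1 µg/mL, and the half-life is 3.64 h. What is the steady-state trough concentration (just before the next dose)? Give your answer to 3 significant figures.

k = ln 2 / 3.64 = 0.1904 h⁻¹
Fraction remaining after one interval: e^(−kτ) = e^(−0.1904 × 8.20) = 0.2098
R = 1 / (1 − 0.2098) = 1.266
Css,max = 12.1 × 1.266 = 15.31 µg/mL
Css,min = Css,max × e^(−kτ) = 15.31 × 0.2098 ≈ 3.21 µg/mL

3.21 µg/mL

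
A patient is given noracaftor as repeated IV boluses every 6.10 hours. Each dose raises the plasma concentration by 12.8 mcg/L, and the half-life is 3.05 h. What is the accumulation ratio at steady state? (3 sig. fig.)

k = ln 2 / 3.05 = 0.2273 h⁻¹
Fraction remaining after one interval: e^(−kτ) = e^(−0.2273 × 6.10) = 0.2500
R = 1 / (1 − 0.2500) = 1 / 0.7500 ≈ 1.33

1.33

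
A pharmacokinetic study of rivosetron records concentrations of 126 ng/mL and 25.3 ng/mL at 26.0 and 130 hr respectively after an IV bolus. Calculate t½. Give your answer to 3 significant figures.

44.9 hours

k = ln(C₁/C₂) / (t₂ − t₁) = ln(126/25.3) / (130 − 26.0)
  = 1.605 / 104.0 = 0.01544 hr⁻¹
t½ = ln 2 / k = ln 2 / 0.01544 ≈ 44.9 hours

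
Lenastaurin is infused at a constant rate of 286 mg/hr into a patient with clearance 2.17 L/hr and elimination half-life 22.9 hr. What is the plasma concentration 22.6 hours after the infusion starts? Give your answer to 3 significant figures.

Css = rate / CL = 286 / 2.17 = 131.8 µg/mL
k = ln 2 / 22.9 = 0.03027 hr⁻¹
C(t) = Css (1 − e^(−kt)) = 131.8 × (1 − e^(−0.6841)) = 131.8 × 0.4954 ≈ 65.3 µg/mL

65.3 µg/mL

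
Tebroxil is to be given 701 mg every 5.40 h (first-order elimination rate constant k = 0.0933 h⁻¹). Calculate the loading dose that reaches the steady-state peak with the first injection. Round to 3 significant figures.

Accumulation ratio R = 1 / (1 − e^(−kτ)) = 1 / (1 − e^(−0.09330×5.40)) = 1 / (1 − 0.6042) = 2.527
Loading dose = maintenance dose × R = 701 × 2.527 ≈ 1770 mg

1770 mg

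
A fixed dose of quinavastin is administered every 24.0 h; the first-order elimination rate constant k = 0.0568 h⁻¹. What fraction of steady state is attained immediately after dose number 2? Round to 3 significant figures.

0.935

f_n = 1 − e^(−nkτ) = 1 − e^(−2 × 0.05680 × 24.0) = 1 − e^(−2.726) = 1 − 0.06545 ≈ 0.935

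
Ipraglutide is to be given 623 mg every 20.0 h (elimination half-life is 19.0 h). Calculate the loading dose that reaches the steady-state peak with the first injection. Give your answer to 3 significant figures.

k = ln 2 / 19.0 = 0.03648 h⁻¹
Accumulation ratio R = 1 / (1 − e^(−kτ)) = 1 / (1 − e^(−0.03648×20.0)) = 1 / (1 − 0.4821) = 1.931
Loading dose = maintenance dose × R = 623 × 1.931 ≈ 1200 mg

1200 mg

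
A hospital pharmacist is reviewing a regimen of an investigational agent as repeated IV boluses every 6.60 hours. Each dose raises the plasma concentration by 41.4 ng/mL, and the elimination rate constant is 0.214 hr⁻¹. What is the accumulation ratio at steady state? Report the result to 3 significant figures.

1.32

Fraction remaining after one interval: e^(−kτ) = e^(−0.2140 × 6.60) = 0.2436
R = 1 / (1 − 0.2436) = 1 / 0.7564 ≈ 1.32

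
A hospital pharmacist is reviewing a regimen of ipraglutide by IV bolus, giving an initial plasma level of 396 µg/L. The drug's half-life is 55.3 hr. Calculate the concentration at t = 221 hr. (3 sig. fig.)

24.8 µg/L

k = ln 2 / 55.3 = 0.01253 hr⁻¹
C(t) = C₀ e^(−kt) = 396 × e^(−0.01253 × 221) = 396 × e^(−2.770) = 396 × 0.06266 ≈ 24.8 µg/L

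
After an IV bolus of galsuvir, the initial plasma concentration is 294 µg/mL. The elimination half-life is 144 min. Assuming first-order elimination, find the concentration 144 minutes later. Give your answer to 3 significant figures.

147 µg/mL

k = ln 2 / 144 = 0.004814 min⁻¹
C(t) = C₀ e^(−kt) = 294 × e^(−0.004814 × 144) = 294 × e^(−0.6931) = 294 × 0.5000 ≈ 147 µg/mL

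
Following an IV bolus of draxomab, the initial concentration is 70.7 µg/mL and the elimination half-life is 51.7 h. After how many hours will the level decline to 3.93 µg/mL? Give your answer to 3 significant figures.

216 hours

k = ln 2 / 51.7 = 0.01341 h⁻¹
C(t) = C₀ e^(−kt)  ⇒  t = ln(C₀/C) / k
t = ln(70.7/3.93) / 0.01341 = 2.890 / 0.01341 ≈ 216 hours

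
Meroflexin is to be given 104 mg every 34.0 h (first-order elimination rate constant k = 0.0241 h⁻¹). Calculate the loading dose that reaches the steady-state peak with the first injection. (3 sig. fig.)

Accumulation ratio R = 1 / (1 − e^(−kτ)) = 1 / (1 − e^(−0.02410×34.0)) = 1 / (1 − 0.4407) = 1.788
Loading dose = maintenance dose × R = 104 × 1.788 ≈ 186 mg

186 mg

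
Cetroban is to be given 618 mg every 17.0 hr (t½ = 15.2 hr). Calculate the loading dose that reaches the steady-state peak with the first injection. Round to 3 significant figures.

1150 mg

k = ln 2 / 15.2 = 0.04560 hr⁻¹
Accumulation ratio R = 1 / (1 − e^(−kτ)) = 1 / (1 − e^(−0.04560×17.0)) = 1 / (1 − 0.4606) = 1.854
Loading dose = maintenance dose × R = 618 × 1.854 ≈ 1150 mg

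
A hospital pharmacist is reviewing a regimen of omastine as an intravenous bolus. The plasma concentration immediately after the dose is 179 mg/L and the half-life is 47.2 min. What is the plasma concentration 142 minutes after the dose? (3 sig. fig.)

22.2 mg/L

k = ln 2 / 47.2 = 0.01469 min⁻¹
C(t) = C₀ e^(−kt) = 179 × e^(−0.01469 × 142) = 179 × e^(−2.085) = 179 × 0.1243 ≈ 22.2 mg/L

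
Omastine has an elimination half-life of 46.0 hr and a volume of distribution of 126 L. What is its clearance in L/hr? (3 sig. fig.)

k = ln 2 / t½ = ln 2 / 46.0 = 0.01507 hr⁻¹
CL = k · V = 0.01507 × 126 ≈ 1.90 L/hr

1.90 L/hr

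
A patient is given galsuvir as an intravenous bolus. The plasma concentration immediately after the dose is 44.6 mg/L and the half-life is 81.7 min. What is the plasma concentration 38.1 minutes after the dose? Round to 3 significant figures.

32.3 mg/L

k = ln 2 / 81.7 = 0.008484 min⁻¹
C(t) = C₀ e^(−kt) = 44.6 × e^(−0.008484 × 38.1) = 44.6 × e^(−0.3232) = 44.6 × 0.7238 ≈ 32.3 mg/L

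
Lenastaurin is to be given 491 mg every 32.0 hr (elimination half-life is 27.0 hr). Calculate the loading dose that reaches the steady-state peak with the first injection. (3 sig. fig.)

876 mg

k = ln 2 / 27.0 = 0.02567 hr⁻¹
Accumulation ratio R = 1 / (1 − e^(−kτ)) = 1 / (1 − e^(−0.02567×32.0)) = 1 / (1 − 0.4398) = 1.785
Loading dose = maintenance dose × R = 491 × 1.785 ≈ 876 mg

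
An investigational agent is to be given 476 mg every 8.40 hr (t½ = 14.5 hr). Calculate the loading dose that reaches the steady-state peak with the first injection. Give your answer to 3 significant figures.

k = ln 2 / 14.5 = 0.04780 hr⁻¹
Accumulation ratio R = 1 / (1 − e^(−kτ)) = 1 / (1 − e^(−0.04780×8.40)) = 1 / (1 − 0.6693) = 3.024
Loading dose = maintenance dose × R = 476 × 3.024 ≈ 1440 mg

1440 mg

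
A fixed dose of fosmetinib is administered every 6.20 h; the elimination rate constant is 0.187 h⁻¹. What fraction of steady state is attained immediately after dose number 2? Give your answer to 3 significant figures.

0.902

f_n = 1 − e^(−nkτ) = 1 − e^(−2 × 0.1870 × 6.20) = 1 − e^(−2.319) = 1 − 0.09839 ≈ 0.902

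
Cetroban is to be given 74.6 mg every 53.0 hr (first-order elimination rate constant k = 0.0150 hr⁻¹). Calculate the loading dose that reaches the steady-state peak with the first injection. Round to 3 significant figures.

Accumulation ratio R = 1 / (1 − e^(−kτ)) = 1 / (1 − e^(−0.01500×53.0)) = 1 / (1 − 0.4516) = 1.823
Loading dose = maintenance dose × R = 74.6 × 1.823 ≈ 136 mg

136 mg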